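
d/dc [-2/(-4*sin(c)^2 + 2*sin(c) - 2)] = (1 - 4*sin(c))*cos(c)/(-sin(c) - cos(2*c) + 2)^2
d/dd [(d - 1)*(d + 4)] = 2*d + 3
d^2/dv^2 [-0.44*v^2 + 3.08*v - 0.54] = -0.880000000000000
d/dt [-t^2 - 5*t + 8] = -2*t - 5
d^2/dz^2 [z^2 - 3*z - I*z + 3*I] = 2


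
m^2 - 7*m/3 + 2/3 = (m - 2)*(m - 1/3)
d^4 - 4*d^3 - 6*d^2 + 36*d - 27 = (d - 3)^2*(d - 1)*(d + 3)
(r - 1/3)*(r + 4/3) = r^2 + r - 4/9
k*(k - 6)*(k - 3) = k^3 - 9*k^2 + 18*k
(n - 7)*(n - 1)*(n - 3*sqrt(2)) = n^3 - 8*n^2 - 3*sqrt(2)*n^2 + 7*n + 24*sqrt(2)*n - 21*sqrt(2)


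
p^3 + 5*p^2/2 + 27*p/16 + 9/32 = (p + 1/4)*(p + 3/4)*(p + 3/2)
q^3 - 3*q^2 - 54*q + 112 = (q - 8)*(q - 2)*(q + 7)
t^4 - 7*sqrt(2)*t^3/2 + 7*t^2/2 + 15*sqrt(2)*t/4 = t*(t - 5*sqrt(2)/2)*(t - 3*sqrt(2)/2)*(t + sqrt(2)/2)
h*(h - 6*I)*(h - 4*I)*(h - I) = h^4 - 11*I*h^3 - 34*h^2 + 24*I*h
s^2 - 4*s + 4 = (s - 2)^2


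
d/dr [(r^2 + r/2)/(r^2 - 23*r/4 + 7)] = 4*(-25*r^2 + 56*r + 14)/(16*r^4 - 184*r^3 + 753*r^2 - 1288*r + 784)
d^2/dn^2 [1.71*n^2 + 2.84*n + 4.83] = 3.42000000000000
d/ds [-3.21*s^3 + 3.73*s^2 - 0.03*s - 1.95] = -9.63*s^2 + 7.46*s - 0.03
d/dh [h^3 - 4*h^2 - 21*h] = 3*h^2 - 8*h - 21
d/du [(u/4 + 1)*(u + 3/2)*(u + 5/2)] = 3*u^2/4 + 4*u + 79/16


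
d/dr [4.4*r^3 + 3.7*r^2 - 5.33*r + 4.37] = 13.2*r^2 + 7.4*r - 5.33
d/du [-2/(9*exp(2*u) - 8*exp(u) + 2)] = (36*exp(u) - 16)*exp(u)/(9*exp(2*u) - 8*exp(u) + 2)^2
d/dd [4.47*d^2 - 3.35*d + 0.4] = 8.94*d - 3.35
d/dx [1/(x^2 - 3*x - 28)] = (3 - 2*x)/(-x^2 + 3*x + 28)^2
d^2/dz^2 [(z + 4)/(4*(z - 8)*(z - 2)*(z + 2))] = (3*z^5 - 188*z^3 + 528*z^2 + 768*z + 1216)/(2*(z^9 - 24*z^8 + 180*z^7 - 224*z^6 - 2256*z^5 + 4992*z^4 + 9152*z^3 - 23040*z^2 - 12288*z + 32768))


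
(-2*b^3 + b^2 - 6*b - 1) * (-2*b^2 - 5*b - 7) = 4*b^5 + 8*b^4 + 21*b^3 + 25*b^2 + 47*b + 7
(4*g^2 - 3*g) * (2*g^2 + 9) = 8*g^4 - 6*g^3 + 36*g^2 - 27*g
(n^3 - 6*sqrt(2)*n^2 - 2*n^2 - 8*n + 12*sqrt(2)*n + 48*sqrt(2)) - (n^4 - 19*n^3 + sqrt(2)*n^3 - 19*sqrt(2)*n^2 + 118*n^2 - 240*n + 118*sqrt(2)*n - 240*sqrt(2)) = -n^4 - sqrt(2)*n^3 + 20*n^3 - 120*n^2 + 13*sqrt(2)*n^2 - 106*sqrt(2)*n + 232*n + 288*sqrt(2)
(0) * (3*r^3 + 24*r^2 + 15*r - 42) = 0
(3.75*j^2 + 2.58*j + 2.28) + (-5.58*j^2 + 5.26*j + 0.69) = -1.83*j^2 + 7.84*j + 2.97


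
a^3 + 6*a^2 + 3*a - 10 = (a - 1)*(a + 2)*(a + 5)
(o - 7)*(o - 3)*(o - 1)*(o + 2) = o^4 - 9*o^3 + 9*o^2 + 41*o - 42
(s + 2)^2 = s^2 + 4*s + 4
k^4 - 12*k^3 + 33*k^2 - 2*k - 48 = (k - 8)*(k - 3)*(k - 2)*(k + 1)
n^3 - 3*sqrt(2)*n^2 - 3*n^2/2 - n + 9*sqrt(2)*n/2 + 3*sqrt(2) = (n - 2)*(n + 1/2)*(n - 3*sqrt(2))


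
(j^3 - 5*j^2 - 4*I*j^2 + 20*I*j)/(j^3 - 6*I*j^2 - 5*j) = (-j^2 + 5*j + 4*I*j - 20*I)/(-j^2 + 6*I*j + 5)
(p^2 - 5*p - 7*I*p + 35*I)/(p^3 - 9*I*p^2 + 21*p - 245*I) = (p - 5)/(p^2 - 2*I*p + 35)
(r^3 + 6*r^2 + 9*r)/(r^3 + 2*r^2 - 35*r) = (r^2 + 6*r + 9)/(r^2 + 2*r - 35)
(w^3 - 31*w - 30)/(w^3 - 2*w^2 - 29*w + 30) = (w + 1)/(w - 1)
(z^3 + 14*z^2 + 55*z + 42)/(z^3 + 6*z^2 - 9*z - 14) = (z + 6)/(z - 2)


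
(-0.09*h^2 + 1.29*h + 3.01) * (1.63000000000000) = -0.1467*h^2 + 2.1027*h + 4.9063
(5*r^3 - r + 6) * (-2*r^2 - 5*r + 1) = -10*r^5 - 25*r^4 + 7*r^3 - 7*r^2 - 31*r + 6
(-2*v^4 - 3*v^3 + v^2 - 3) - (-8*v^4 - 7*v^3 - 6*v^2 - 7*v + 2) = 6*v^4 + 4*v^3 + 7*v^2 + 7*v - 5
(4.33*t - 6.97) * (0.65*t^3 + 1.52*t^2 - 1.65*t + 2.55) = 2.8145*t^4 + 2.0511*t^3 - 17.7389*t^2 + 22.542*t - 17.7735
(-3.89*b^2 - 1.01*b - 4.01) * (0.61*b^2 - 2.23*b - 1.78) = -2.3729*b^4 + 8.0586*b^3 + 6.7304*b^2 + 10.7401*b + 7.1378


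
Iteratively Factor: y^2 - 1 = (y - 1)*(y + 1)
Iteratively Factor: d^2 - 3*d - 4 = (d + 1)*(d - 4)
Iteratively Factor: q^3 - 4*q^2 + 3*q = (q)*(q^2 - 4*q + 3) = q*(q - 1)*(q - 3)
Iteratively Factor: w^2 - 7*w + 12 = (w - 3)*(w - 4)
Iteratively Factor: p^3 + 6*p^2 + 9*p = (p + 3)*(p^2 + 3*p) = (p + 3)^2*(p)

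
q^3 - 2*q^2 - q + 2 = (q - 2)*(q - 1)*(q + 1)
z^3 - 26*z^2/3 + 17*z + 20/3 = (z - 5)*(z - 4)*(z + 1/3)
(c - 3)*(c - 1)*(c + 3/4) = c^3 - 13*c^2/4 + 9/4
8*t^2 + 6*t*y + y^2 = (2*t + y)*(4*t + y)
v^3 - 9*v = v*(v - 3)*(v + 3)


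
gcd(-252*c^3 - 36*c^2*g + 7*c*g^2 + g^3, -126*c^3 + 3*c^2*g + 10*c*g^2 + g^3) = 42*c^2 + 13*c*g + g^2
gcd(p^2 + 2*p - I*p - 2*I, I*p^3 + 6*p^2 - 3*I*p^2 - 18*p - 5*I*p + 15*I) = p - I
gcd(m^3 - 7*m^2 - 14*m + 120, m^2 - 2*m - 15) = m - 5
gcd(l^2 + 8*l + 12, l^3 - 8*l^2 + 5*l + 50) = l + 2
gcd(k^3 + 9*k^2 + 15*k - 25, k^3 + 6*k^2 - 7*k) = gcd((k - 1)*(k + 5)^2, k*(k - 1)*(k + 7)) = k - 1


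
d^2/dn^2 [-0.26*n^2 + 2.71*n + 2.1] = -0.520000000000000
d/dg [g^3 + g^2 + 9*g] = 3*g^2 + 2*g + 9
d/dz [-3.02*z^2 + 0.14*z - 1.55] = 0.14 - 6.04*z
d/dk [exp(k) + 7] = exp(k)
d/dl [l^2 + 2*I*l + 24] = 2*l + 2*I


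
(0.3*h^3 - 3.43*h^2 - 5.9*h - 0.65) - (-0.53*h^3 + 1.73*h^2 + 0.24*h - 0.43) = 0.83*h^3 - 5.16*h^2 - 6.14*h - 0.22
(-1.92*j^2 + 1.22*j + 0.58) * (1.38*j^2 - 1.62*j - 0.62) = -2.6496*j^4 + 4.794*j^3 + 0.0143999999999997*j^2 - 1.696*j - 0.3596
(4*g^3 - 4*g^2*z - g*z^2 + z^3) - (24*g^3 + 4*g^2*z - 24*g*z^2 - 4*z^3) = -20*g^3 - 8*g^2*z + 23*g*z^2 + 5*z^3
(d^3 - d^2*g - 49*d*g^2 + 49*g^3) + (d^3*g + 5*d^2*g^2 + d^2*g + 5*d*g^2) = d^3*g + d^3 + 5*d^2*g^2 - 44*d*g^2 + 49*g^3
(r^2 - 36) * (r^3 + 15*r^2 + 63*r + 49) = r^5 + 15*r^4 + 27*r^3 - 491*r^2 - 2268*r - 1764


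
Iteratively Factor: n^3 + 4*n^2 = (n)*(n^2 + 4*n) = n^2*(n + 4)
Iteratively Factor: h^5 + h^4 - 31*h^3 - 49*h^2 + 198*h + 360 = (h - 3)*(h^4 + 4*h^3 - 19*h^2 - 106*h - 120) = (h - 5)*(h - 3)*(h^3 + 9*h^2 + 26*h + 24) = (h - 5)*(h - 3)*(h + 2)*(h^2 + 7*h + 12) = (h - 5)*(h - 3)*(h + 2)*(h + 3)*(h + 4)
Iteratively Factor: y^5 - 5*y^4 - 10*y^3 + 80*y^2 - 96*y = (y - 3)*(y^4 - 2*y^3 - 16*y^2 + 32*y) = (y - 3)*(y + 4)*(y^3 - 6*y^2 + 8*y) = (y - 4)*(y - 3)*(y + 4)*(y^2 - 2*y) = y*(y - 4)*(y - 3)*(y + 4)*(y - 2)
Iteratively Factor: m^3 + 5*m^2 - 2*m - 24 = (m + 4)*(m^2 + m - 6) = (m + 3)*(m + 4)*(m - 2)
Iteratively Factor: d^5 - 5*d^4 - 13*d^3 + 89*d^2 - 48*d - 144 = (d + 4)*(d^4 - 9*d^3 + 23*d^2 - 3*d - 36) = (d - 3)*(d + 4)*(d^3 - 6*d^2 + 5*d + 12) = (d - 3)^2*(d + 4)*(d^2 - 3*d - 4) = (d - 4)*(d - 3)^2*(d + 4)*(d + 1)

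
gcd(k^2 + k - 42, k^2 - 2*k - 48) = 1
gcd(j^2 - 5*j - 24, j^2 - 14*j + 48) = j - 8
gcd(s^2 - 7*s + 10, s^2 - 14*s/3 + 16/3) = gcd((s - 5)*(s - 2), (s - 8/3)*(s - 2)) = s - 2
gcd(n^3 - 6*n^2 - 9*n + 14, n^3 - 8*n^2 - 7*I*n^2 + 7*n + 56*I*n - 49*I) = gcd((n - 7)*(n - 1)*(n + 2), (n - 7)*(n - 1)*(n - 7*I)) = n^2 - 8*n + 7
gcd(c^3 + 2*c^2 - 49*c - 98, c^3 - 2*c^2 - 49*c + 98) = c^2 - 49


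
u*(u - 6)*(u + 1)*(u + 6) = u^4 + u^3 - 36*u^2 - 36*u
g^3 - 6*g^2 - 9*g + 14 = (g - 7)*(g - 1)*(g + 2)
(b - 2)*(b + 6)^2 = b^3 + 10*b^2 + 12*b - 72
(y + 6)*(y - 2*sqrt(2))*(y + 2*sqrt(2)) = y^3 + 6*y^2 - 8*y - 48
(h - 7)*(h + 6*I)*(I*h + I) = I*h^3 - 6*h^2 - 6*I*h^2 + 36*h - 7*I*h + 42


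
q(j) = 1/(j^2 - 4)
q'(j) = -2*j/(j^2 - 4)^2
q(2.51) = 0.43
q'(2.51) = -0.95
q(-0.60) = -0.27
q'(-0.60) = 0.09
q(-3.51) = 0.12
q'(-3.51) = 0.10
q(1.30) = -0.43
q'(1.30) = -0.49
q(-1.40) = -0.49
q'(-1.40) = 0.67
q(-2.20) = 1.19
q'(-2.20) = 6.24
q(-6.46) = 0.03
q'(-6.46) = 0.01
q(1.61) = -0.71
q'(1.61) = -1.62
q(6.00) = 0.03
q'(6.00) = -0.01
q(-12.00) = 0.01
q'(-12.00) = 0.00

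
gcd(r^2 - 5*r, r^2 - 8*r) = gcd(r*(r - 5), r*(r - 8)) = r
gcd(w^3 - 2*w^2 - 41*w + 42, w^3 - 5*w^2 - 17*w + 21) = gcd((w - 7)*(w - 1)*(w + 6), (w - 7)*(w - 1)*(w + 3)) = w^2 - 8*w + 7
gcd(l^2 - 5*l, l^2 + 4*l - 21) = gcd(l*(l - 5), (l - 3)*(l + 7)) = 1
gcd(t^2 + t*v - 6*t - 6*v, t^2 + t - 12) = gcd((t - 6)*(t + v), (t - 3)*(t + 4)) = 1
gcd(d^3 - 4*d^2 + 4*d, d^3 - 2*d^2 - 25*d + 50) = d - 2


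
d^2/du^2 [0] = 0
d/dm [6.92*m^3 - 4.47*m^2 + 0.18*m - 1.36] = 20.76*m^2 - 8.94*m + 0.18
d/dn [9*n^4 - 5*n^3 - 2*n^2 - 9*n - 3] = 36*n^3 - 15*n^2 - 4*n - 9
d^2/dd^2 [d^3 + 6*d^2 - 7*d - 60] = 6*d + 12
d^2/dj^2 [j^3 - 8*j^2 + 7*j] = 6*j - 16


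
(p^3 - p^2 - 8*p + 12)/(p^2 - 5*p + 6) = (p^2 + p - 6)/(p - 3)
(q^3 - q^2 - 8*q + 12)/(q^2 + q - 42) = (q^3 - q^2 - 8*q + 12)/(q^2 + q - 42)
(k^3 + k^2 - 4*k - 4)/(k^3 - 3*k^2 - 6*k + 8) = (k^2 - k - 2)/(k^2 - 5*k + 4)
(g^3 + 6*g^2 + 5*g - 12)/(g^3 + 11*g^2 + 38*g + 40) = (g^2 + 2*g - 3)/(g^2 + 7*g + 10)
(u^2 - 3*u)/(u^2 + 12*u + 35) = u*(u - 3)/(u^2 + 12*u + 35)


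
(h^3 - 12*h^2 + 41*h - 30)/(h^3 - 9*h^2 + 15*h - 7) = (h^2 - 11*h + 30)/(h^2 - 8*h + 7)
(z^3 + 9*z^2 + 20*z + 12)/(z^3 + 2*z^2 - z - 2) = (z + 6)/(z - 1)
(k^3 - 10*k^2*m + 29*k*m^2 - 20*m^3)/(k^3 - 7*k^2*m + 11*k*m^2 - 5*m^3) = (k - 4*m)/(k - m)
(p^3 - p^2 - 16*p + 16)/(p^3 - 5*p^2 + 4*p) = (p + 4)/p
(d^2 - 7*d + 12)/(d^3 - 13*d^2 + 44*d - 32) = (d - 3)/(d^2 - 9*d + 8)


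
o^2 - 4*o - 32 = (o - 8)*(o + 4)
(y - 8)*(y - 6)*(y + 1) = y^3 - 13*y^2 + 34*y + 48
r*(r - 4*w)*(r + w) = r^3 - 3*r^2*w - 4*r*w^2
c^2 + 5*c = c*(c + 5)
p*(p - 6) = p^2 - 6*p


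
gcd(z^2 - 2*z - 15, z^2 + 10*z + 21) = z + 3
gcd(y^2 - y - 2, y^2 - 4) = y - 2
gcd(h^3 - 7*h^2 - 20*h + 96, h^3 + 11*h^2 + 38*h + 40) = h + 4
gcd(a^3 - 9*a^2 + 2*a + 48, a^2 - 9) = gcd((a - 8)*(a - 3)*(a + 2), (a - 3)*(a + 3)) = a - 3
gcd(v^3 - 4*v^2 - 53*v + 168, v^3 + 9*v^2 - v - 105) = v^2 + 4*v - 21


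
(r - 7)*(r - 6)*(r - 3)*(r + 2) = r^4 - 14*r^3 + 49*r^2 + 36*r - 252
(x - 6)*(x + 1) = x^2 - 5*x - 6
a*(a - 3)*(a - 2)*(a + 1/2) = a^4 - 9*a^3/2 + 7*a^2/2 + 3*a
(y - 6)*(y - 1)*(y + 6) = y^3 - y^2 - 36*y + 36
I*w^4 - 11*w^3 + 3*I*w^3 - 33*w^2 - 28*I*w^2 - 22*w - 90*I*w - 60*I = (w + 2)*(w + 5*I)*(w + 6*I)*(I*w + I)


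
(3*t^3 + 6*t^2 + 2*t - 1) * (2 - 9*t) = -27*t^4 - 48*t^3 - 6*t^2 + 13*t - 2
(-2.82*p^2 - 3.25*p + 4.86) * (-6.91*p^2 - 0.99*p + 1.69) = 19.4862*p^4 + 25.2493*p^3 - 35.1309*p^2 - 10.3039*p + 8.2134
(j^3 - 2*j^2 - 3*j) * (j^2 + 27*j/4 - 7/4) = j^5 + 19*j^4/4 - 73*j^3/4 - 67*j^2/4 + 21*j/4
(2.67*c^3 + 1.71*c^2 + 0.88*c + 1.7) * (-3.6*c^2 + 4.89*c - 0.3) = -9.612*c^5 + 6.9003*c^4 + 4.3929*c^3 - 2.3298*c^2 + 8.049*c - 0.51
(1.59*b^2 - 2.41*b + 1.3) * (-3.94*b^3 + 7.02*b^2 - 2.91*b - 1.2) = -6.2646*b^5 + 20.6572*b^4 - 26.6671*b^3 + 14.2311*b^2 - 0.891*b - 1.56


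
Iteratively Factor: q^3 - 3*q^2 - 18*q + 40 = (q + 4)*(q^2 - 7*q + 10) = (q - 2)*(q + 4)*(q - 5)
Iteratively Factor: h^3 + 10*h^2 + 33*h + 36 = (h + 3)*(h^2 + 7*h + 12) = (h + 3)*(h + 4)*(h + 3)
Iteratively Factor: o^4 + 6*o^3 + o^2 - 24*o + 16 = (o + 4)*(o^3 + 2*o^2 - 7*o + 4) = (o - 1)*(o + 4)*(o^2 + 3*o - 4) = (o - 1)^2*(o + 4)*(o + 4)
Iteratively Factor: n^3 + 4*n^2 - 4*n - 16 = (n + 4)*(n^2 - 4) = (n - 2)*(n + 4)*(n + 2)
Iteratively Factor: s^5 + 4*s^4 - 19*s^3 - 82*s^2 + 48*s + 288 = (s + 4)*(s^4 - 19*s^2 - 6*s + 72) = (s - 2)*(s + 4)*(s^3 + 2*s^2 - 15*s - 36) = (s - 2)*(s + 3)*(s + 4)*(s^2 - s - 12) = (s - 4)*(s - 2)*(s + 3)*(s + 4)*(s + 3)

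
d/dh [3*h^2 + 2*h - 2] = 6*h + 2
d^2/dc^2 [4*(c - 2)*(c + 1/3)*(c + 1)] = 24*c - 16/3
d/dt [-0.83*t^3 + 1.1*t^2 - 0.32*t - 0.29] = -2.49*t^2 + 2.2*t - 0.32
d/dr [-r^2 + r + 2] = 1 - 2*r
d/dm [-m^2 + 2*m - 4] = 2 - 2*m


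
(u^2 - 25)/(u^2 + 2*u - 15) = (u - 5)/(u - 3)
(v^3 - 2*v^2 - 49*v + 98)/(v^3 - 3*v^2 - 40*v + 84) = (v + 7)/(v + 6)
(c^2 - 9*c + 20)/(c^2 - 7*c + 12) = (c - 5)/(c - 3)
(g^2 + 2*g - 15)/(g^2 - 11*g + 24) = (g + 5)/(g - 8)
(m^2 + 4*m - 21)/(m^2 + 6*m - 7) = (m - 3)/(m - 1)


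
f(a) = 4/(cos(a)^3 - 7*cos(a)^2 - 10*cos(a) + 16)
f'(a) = 4*(3*sin(a)*cos(a)^2 - 14*sin(a)*cos(a) - 10*sin(a))/(cos(a)^3 - 7*cos(a)^2 - 10*cos(a) + 16)^2 = 4*(3*cos(a)^2 - 14*cos(a) - 10)*sin(a)/(cos(a)^3 - 7*cos(a)^2 - 10*cos(a) + 16)^2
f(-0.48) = 1.72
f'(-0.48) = 6.88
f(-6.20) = 55.12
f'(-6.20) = -1323.61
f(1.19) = 0.35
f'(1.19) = -0.42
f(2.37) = 0.21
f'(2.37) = 0.01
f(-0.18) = 11.83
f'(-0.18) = 130.64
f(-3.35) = 0.22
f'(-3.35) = 0.02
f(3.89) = 0.21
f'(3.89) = -0.01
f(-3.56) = 0.22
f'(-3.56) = 0.03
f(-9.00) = 0.22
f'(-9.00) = -0.03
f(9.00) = 0.22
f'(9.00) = 0.03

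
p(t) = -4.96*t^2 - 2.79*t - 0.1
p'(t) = -9.92*t - 2.79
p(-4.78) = -100.09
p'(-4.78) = 44.63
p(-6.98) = -222.28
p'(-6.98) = 66.45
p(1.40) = -13.73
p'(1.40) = -16.68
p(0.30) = -1.38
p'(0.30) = -5.77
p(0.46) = -2.43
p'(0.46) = -7.35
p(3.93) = -87.67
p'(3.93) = -41.78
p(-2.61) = -26.61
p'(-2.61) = 23.10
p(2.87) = -48.96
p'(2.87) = -31.26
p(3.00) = -53.11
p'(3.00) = -32.55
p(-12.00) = -680.86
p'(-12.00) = 116.25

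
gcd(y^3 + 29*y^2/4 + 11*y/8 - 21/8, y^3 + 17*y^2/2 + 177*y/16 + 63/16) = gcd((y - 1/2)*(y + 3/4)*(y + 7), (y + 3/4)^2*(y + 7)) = y^2 + 31*y/4 + 21/4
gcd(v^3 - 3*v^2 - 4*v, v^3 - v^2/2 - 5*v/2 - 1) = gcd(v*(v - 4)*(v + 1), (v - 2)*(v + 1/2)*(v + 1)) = v + 1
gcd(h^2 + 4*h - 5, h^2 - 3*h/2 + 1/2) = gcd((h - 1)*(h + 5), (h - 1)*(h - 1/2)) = h - 1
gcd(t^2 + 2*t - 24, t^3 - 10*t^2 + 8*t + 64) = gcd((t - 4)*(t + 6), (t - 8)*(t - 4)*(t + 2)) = t - 4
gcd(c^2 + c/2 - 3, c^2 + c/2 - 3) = c^2 + c/2 - 3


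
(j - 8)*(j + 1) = j^2 - 7*j - 8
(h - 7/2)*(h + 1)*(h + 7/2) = h^3 + h^2 - 49*h/4 - 49/4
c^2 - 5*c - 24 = (c - 8)*(c + 3)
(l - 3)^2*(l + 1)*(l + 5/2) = l^4 - 5*l^3/2 - 19*l^2/2 + 33*l/2 + 45/2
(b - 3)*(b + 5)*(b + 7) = b^3 + 9*b^2 - b - 105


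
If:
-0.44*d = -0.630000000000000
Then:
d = 1.43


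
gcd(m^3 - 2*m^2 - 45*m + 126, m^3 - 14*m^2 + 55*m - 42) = m - 6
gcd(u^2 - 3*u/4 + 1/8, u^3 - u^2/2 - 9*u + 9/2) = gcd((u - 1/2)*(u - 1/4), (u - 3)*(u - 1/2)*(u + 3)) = u - 1/2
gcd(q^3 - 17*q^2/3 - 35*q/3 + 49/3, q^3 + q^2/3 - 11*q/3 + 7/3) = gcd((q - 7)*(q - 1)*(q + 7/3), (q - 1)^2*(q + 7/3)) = q^2 + 4*q/3 - 7/3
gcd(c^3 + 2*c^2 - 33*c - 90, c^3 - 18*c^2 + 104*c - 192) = c - 6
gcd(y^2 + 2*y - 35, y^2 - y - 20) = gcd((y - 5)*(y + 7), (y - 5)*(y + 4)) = y - 5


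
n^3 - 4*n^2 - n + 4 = (n - 4)*(n - 1)*(n + 1)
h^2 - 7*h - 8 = (h - 8)*(h + 1)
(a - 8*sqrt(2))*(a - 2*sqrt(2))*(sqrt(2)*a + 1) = sqrt(2)*a^3 - 19*a^2 + 22*sqrt(2)*a + 32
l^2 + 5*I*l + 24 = (l - 3*I)*(l + 8*I)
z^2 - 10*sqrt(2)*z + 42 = (z - 7*sqrt(2))*(z - 3*sqrt(2))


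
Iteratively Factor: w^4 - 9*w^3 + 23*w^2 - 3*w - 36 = (w + 1)*(w^3 - 10*w^2 + 33*w - 36) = (w - 3)*(w + 1)*(w^2 - 7*w + 12) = (w - 3)^2*(w + 1)*(w - 4)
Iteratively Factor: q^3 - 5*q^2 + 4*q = (q - 1)*(q^2 - 4*q) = q*(q - 1)*(q - 4)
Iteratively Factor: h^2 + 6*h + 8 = (h + 4)*(h + 2)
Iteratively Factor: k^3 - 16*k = (k + 4)*(k^2 - 4*k) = k*(k + 4)*(k - 4)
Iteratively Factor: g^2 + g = (g)*(g + 1)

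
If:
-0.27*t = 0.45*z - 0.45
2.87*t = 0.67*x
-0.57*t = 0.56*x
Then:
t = 0.00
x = 0.00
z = 1.00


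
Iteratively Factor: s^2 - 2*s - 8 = (s - 4)*(s + 2)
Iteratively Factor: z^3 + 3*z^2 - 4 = (z + 2)*(z^2 + z - 2) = (z - 1)*(z + 2)*(z + 2)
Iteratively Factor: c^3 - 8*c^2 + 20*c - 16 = (c - 2)*(c^2 - 6*c + 8) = (c - 4)*(c - 2)*(c - 2)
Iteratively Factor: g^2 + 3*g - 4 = (g - 1)*(g + 4)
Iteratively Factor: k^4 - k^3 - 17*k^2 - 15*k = (k + 1)*(k^3 - 2*k^2 - 15*k) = (k - 5)*(k + 1)*(k^2 + 3*k) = k*(k - 5)*(k + 1)*(k + 3)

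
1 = 1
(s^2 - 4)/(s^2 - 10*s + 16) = (s + 2)/(s - 8)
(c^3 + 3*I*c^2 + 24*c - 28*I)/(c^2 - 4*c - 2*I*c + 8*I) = (c^2 + 5*I*c + 14)/(c - 4)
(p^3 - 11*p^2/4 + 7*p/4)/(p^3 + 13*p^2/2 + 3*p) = (4*p^2 - 11*p + 7)/(2*(2*p^2 + 13*p + 6))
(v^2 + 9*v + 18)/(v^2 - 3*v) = (v^2 + 9*v + 18)/(v*(v - 3))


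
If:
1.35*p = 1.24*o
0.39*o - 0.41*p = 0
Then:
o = 0.00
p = 0.00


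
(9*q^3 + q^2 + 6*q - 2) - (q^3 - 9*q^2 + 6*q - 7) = 8*q^3 + 10*q^2 + 5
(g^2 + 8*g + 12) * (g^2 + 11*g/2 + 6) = g^4 + 27*g^3/2 + 62*g^2 + 114*g + 72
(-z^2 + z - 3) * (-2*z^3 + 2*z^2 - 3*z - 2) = 2*z^5 - 4*z^4 + 11*z^3 - 7*z^2 + 7*z + 6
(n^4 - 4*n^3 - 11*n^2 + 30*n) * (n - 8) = n^5 - 12*n^4 + 21*n^3 + 118*n^2 - 240*n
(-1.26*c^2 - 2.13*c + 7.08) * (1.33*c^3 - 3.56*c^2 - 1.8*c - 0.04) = -1.6758*c^5 + 1.6527*c^4 + 19.2672*c^3 - 21.3204*c^2 - 12.6588*c - 0.2832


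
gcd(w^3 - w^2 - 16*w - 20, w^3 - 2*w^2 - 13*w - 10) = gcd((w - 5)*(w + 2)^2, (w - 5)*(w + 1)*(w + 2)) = w^2 - 3*w - 10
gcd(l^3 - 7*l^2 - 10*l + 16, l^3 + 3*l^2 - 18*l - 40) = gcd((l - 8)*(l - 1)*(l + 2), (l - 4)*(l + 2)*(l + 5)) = l + 2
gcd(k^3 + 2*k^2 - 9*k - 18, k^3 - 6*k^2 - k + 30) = k^2 - k - 6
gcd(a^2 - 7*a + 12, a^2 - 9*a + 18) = a - 3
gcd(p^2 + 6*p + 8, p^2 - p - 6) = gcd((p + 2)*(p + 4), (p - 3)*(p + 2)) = p + 2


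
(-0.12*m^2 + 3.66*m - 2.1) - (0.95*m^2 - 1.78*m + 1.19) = -1.07*m^2 + 5.44*m - 3.29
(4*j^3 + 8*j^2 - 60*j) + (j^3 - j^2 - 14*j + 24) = 5*j^3 + 7*j^2 - 74*j + 24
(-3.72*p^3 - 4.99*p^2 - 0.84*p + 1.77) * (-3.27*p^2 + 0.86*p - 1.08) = 12.1644*p^5 + 13.1181*p^4 + 2.473*p^3 - 1.1211*p^2 + 2.4294*p - 1.9116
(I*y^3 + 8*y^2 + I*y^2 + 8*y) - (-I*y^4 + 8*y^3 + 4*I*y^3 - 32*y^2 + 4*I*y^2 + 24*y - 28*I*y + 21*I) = I*y^4 - 8*y^3 - 3*I*y^3 + 40*y^2 - 3*I*y^2 - 16*y + 28*I*y - 21*I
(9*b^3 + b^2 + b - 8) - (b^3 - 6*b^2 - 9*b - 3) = 8*b^3 + 7*b^2 + 10*b - 5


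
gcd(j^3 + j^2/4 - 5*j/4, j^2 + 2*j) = j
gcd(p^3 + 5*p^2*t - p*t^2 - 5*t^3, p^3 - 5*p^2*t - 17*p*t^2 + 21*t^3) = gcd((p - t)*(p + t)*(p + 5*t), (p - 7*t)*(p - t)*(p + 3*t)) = p - t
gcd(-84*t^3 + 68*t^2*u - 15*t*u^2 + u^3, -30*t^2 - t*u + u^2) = 6*t - u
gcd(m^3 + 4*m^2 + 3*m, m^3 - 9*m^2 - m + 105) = m + 3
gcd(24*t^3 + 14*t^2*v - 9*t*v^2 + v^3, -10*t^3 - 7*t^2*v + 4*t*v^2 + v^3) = t + v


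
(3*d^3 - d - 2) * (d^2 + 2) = 3*d^5 + 5*d^3 - 2*d^2 - 2*d - 4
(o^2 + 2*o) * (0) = 0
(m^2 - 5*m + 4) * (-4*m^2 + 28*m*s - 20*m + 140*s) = -4*m^4 + 28*m^3*s + 84*m^2 - 588*m*s - 80*m + 560*s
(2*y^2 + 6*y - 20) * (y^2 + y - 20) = 2*y^4 + 8*y^3 - 54*y^2 - 140*y + 400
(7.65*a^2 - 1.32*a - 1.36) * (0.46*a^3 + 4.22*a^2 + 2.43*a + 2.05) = 3.519*a^5 + 31.6758*a^4 + 12.3935*a^3 + 6.7357*a^2 - 6.0108*a - 2.788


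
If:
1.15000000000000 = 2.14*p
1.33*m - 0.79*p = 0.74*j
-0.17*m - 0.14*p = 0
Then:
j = -1.37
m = -0.44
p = 0.54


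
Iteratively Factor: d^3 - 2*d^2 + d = (d - 1)*(d^2 - d) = (d - 1)^2*(d)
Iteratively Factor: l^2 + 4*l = (l + 4)*(l)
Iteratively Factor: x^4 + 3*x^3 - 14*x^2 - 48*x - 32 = (x + 2)*(x^3 + x^2 - 16*x - 16) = (x + 1)*(x + 2)*(x^2 - 16) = (x + 1)*(x + 2)*(x + 4)*(x - 4)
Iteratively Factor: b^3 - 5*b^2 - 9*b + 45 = (b - 5)*(b^2 - 9) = (b - 5)*(b - 3)*(b + 3)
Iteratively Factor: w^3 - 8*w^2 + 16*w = (w)*(w^2 - 8*w + 16) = w*(w - 4)*(w - 4)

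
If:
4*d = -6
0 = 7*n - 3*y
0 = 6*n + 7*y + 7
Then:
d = -3/2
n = -21/67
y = -49/67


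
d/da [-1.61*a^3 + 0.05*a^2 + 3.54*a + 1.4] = -4.83*a^2 + 0.1*a + 3.54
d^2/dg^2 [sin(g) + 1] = -sin(g)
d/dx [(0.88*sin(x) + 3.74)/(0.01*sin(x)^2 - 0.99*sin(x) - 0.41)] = (-0.0088*sin(x)^2 - 0.0748*sin(x) + 3.3418)*cos(x)/(0.0001*sin(x)^4 - 0.0198*sin(x)^3 + 0.9719*sin(x)^2 + 0.8118*sin(x) + 0.1681)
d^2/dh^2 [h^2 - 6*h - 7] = 2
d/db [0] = 0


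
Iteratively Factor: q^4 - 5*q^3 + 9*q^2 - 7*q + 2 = (q - 1)*(q^3 - 4*q^2 + 5*q - 2) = (q - 2)*(q - 1)*(q^2 - 2*q + 1) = (q - 2)*(q - 1)^2*(q - 1)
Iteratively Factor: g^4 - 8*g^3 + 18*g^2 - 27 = (g + 1)*(g^3 - 9*g^2 + 27*g - 27) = (g - 3)*(g + 1)*(g^2 - 6*g + 9) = (g - 3)^2*(g + 1)*(g - 3)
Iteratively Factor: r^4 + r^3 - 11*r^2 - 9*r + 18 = (r - 1)*(r^3 + 2*r^2 - 9*r - 18) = (r - 3)*(r - 1)*(r^2 + 5*r + 6) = (r - 3)*(r - 1)*(r + 2)*(r + 3)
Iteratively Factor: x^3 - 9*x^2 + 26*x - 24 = (x - 2)*(x^2 - 7*x + 12) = (x - 3)*(x - 2)*(x - 4)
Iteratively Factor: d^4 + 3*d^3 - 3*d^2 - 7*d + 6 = (d + 2)*(d^3 + d^2 - 5*d + 3) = (d - 1)*(d + 2)*(d^2 + 2*d - 3) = (d - 1)^2*(d + 2)*(d + 3)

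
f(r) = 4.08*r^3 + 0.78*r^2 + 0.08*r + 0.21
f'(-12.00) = 1743.92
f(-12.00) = -6938.67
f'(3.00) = 114.92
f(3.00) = 117.63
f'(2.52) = 81.74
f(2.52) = 70.66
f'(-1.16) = 14.74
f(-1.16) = -5.20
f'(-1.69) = 32.40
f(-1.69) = -17.39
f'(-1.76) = 35.25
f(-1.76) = -19.76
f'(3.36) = 143.51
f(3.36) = 164.05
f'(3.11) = 123.32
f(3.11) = 130.73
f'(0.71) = 7.36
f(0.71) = 2.12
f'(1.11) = 16.89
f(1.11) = 6.84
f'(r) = 12.24*r^2 + 1.56*r + 0.08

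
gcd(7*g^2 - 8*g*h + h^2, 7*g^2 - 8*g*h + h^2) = 7*g^2 - 8*g*h + h^2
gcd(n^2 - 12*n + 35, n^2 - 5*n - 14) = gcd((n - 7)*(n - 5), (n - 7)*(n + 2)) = n - 7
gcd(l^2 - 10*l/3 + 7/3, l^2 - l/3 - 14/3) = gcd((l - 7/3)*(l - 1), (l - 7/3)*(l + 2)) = l - 7/3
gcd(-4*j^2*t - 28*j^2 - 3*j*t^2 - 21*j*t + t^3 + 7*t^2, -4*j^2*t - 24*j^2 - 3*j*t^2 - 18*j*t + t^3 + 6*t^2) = -4*j^2 - 3*j*t + t^2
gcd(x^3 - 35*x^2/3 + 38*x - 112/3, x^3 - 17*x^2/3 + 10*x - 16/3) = x^2 - 14*x/3 + 16/3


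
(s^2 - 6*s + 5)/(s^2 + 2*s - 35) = (s - 1)/(s + 7)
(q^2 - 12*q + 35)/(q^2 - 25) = (q - 7)/(q + 5)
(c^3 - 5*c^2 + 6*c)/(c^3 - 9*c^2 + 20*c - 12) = c*(c - 3)/(c^2 - 7*c + 6)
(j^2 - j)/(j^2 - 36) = j*(j - 1)/(j^2 - 36)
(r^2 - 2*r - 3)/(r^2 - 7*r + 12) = (r + 1)/(r - 4)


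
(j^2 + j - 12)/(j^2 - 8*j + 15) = (j + 4)/(j - 5)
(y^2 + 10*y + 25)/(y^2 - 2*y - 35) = (y + 5)/(y - 7)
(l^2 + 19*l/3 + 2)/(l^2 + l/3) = (l + 6)/l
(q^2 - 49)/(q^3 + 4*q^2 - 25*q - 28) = (q - 7)/(q^2 - 3*q - 4)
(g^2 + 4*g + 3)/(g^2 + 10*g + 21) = (g + 1)/(g + 7)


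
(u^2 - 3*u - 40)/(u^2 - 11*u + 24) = (u + 5)/(u - 3)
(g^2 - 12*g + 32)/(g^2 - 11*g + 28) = (g - 8)/(g - 7)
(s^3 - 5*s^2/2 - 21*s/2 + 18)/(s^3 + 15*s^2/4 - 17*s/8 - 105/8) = 4*(2*s^2 - 11*s + 12)/(8*s^2 + 6*s - 35)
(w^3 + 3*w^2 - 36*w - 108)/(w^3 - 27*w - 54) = (w + 6)/(w + 3)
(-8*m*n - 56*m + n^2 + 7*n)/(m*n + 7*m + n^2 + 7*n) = (-8*m + n)/(m + n)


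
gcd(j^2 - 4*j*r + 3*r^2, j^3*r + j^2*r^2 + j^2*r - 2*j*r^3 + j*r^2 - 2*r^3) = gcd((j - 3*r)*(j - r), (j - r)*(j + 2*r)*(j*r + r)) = -j + r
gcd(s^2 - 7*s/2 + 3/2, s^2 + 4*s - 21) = s - 3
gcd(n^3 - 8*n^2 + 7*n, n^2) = n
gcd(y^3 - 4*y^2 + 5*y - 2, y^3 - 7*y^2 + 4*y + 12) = y - 2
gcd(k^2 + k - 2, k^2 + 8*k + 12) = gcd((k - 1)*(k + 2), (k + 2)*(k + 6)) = k + 2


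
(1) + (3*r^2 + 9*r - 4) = 3*r^2 + 9*r - 3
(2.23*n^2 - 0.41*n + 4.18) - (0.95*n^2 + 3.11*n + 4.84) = 1.28*n^2 - 3.52*n - 0.66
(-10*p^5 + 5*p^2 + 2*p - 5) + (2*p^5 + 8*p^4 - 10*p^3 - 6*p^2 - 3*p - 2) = -8*p^5 + 8*p^4 - 10*p^3 - p^2 - p - 7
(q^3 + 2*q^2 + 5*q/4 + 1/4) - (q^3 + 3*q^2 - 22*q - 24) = -q^2 + 93*q/4 + 97/4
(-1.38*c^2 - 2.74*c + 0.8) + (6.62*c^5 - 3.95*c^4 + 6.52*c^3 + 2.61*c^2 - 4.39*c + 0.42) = 6.62*c^5 - 3.95*c^4 + 6.52*c^3 + 1.23*c^2 - 7.13*c + 1.22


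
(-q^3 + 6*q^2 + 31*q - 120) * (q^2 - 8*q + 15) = -q^5 + 14*q^4 - 32*q^3 - 278*q^2 + 1425*q - 1800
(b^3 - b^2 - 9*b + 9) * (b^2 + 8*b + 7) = b^5 + 7*b^4 - 10*b^3 - 70*b^2 + 9*b + 63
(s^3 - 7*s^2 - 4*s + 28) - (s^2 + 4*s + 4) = s^3 - 8*s^2 - 8*s + 24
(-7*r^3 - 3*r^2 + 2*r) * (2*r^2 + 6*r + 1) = -14*r^5 - 48*r^4 - 21*r^3 + 9*r^2 + 2*r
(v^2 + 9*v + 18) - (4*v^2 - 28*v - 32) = -3*v^2 + 37*v + 50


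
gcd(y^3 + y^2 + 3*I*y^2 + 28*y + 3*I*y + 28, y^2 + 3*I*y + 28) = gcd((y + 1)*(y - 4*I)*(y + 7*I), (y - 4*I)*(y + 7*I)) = y^2 + 3*I*y + 28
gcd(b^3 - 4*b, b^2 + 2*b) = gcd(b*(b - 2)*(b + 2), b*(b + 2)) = b^2 + 2*b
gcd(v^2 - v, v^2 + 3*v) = v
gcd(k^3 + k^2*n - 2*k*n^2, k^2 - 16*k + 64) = 1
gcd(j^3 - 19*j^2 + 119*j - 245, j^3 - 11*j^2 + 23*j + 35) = j^2 - 12*j + 35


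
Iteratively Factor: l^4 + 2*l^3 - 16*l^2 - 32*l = (l - 4)*(l^3 + 6*l^2 + 8*l) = l*(l - 4)*(l^2 + 6*l + 8) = l*(l - 4)*(l + 4)*(l + 2)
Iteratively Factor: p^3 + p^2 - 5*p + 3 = (p + 3)*(p^2 - 2*p + 1) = (p - 1)*(p + 3)*(p - 1)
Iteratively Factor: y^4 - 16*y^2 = (y + 4)*(y^3 - 4*y^2) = y*(y + 4)*(y^2 - 4*y) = y^2*(y + 4)*(y - 4)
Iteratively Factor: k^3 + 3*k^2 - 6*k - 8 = (k - 2)*(k^2 + 5*k + 4) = (k - 2)*(k + 4)*(k + 1)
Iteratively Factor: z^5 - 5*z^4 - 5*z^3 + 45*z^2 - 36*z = (z - 1)*(z^4 - 4*z^3 - 9*z^2 + 36*z) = (z - 3)*(z - 1)*(z^3 - z^2 - 12*z) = (z - 3)*(z - 1)*(z + 3)*(z^2 - 4*z) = z*(z - 3)*(z - 1)*(z + 3)*(z - 4)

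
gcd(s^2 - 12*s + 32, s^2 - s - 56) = s - 8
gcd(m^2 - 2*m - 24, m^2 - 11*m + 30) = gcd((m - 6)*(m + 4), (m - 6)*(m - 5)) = m - 6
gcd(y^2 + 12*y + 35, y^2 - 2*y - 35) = y + 5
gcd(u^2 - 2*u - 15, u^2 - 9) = u + 3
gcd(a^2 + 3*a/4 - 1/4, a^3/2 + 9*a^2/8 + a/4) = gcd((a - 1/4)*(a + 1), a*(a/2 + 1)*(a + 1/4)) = 1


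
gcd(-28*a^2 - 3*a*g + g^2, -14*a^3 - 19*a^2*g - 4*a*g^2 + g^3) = 7*a - g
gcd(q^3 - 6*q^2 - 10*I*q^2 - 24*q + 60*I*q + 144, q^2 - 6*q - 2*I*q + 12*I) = q - 6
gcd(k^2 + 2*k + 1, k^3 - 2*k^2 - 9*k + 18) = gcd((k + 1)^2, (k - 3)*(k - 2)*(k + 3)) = 1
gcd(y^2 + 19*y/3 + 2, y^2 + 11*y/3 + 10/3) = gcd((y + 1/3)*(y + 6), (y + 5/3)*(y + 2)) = 1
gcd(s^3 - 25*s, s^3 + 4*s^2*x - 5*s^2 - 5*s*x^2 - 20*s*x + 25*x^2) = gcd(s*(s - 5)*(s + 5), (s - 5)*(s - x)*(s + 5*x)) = s - 5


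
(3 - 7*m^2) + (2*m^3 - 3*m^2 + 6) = 2*m^3 - 10*m^2 + 9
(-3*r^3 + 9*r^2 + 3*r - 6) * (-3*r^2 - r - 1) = 9*r^5 - 24*r^4 - 15*r^3 + 6*r^2 + 3*r + 6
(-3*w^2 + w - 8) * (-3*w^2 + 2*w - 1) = 9*w^4 - 9*w^3 + 29*w^2 - 17*w + 8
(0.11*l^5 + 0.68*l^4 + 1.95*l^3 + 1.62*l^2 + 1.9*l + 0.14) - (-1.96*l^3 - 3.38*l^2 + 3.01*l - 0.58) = 0.11*l^5 + 0.68*l^4 + 3.91*l^3 + 5.0*l^2 - 1.11*l + 0.72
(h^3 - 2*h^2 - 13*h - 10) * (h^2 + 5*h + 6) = h^5 + 3*h^4 - 17*h^3 - 87*h^2 - 128*h - 60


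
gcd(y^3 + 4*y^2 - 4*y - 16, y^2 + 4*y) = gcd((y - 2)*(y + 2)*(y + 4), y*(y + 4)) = y + 4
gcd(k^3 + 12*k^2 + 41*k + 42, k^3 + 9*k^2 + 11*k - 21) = k^2 + 10*k + 21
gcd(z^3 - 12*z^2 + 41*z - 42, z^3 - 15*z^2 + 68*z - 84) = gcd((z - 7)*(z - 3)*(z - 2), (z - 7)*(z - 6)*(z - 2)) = z^2 - 9*z + 14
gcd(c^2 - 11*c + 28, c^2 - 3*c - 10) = 1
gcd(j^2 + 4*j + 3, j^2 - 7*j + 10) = 1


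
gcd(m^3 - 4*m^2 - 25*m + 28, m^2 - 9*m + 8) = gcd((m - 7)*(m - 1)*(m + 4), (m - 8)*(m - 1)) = m - 1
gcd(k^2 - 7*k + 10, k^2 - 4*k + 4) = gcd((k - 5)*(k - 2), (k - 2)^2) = k - 2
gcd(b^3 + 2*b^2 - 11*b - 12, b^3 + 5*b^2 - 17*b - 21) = b^2 - 2*b - 3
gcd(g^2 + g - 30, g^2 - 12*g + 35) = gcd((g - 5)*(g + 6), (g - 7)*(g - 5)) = g - 5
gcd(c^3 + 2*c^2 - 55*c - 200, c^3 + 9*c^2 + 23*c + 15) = c + 5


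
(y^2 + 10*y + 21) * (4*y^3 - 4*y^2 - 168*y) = 4*y^5 + 36*y^4 - 124*y^3 - 1764*y^2 - 3528*y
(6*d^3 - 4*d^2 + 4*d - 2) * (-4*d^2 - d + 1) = -24*d^5 + 10*d^4 - 6*d^3 + 6*d - 2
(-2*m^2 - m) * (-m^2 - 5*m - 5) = 2*m^4 + 11*m^3 + 15*m^2 + 5*m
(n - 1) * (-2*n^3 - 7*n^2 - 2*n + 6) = -2*n^4 - 5*n^3 + 5*n^2 + 8*n - 6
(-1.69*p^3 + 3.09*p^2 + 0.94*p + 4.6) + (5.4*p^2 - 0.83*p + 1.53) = -1.69*p^3 + 8.49*p^2 + 0.11*p + 6.13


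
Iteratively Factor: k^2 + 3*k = (k)*(k + 3)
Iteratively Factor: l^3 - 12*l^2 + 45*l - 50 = (l - 5)*(l^2 - 7*l + 10) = (l - 5)^2*(l - 2)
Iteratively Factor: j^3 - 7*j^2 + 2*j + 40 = (j - 5)*(j^2 - 2*j - 8) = (j - 5)*(j - 4)*(j + 2)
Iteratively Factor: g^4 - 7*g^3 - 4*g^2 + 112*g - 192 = (g - 4)*(g^3 - 3*g^2 - 16*g + 48) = (g - 4)*(g - 3)*(g^2 - 16) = (g - 4)*(g - 3)*(g + 4)*(g - 4)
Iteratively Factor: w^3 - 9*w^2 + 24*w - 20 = (w - 5)*(w^2 - 4*w + 4) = (w - 5)*(w - 2)*(w - 2)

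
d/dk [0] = 0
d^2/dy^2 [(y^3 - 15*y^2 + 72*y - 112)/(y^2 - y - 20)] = 12*(13*y^3 - 196*y^2 + 976*y - 1632)/(y^6 - 3*y^5 - 57*y^4 + 119*y^3 + 1140*y^2 - 1200*y - 8000)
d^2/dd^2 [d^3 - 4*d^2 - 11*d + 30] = 6*d - 8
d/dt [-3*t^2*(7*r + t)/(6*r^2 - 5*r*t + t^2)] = 3*t*(-t*(5*r - 2*t)*(7*r + t) + (-14*r - 3*t)*(6*r^2 - 5*r*t + t^2))/(6*r^2 - 5*r*t + t^2)^2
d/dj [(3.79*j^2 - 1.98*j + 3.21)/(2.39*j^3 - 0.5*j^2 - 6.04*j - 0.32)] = (-9.0581*j^4 + 9.4644*j^3 - 46.8973*j^2 + 0.784400000000002*j + 20.022)/(5.7121*j^6 - 2.39*j^5 - 28.6212*j^4 + 4.5104*j^3 + 36.8016*j^2 + 3.8656*j + 0.1024)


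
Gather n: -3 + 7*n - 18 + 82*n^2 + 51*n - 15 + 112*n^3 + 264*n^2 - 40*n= 112*n^3 + 346*n^2 + 18*n - 36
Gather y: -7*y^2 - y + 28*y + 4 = -7*y^2 + 27*y + 4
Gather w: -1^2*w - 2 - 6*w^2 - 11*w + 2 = -6*w^2 - 12*w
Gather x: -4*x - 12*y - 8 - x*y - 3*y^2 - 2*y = x*(-y - 4) - 3*y^2 - 14*y - 8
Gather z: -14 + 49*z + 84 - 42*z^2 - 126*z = -42*z^2 - 77*z + 70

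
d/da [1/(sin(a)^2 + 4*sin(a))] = -2*(sin(a) + 2)*cos(a)/((sin(a) + 4)^2*sin(a)^2)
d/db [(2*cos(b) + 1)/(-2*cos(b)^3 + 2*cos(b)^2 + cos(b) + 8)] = -(62*sin(b) + 2*sin(3*b) + 4*sin(4*b))/(cos(b) - 2*cos(2*b) + cos(3*b) - 18)^2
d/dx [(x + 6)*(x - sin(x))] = x - (x + 6)*(cos(x) - 1) - sin(x)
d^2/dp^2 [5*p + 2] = 0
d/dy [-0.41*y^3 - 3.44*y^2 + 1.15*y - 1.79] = -1.23*y^2 - 6.88*y + 1.15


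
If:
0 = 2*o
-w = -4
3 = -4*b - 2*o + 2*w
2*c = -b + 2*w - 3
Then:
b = 5/4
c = 15/8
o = 0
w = 4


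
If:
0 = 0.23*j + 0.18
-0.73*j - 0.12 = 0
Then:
No Solution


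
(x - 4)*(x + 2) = x^2 - 2*x - 8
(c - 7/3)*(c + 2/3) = c^2 - 5*c/3 - 14/9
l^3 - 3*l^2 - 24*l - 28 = (l - 7)*(l + 2)^2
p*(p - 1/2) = p^2 - p/2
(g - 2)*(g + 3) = g^2 + g - 6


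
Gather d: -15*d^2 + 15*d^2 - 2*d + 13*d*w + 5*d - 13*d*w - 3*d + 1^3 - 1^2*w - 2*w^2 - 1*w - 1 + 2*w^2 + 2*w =0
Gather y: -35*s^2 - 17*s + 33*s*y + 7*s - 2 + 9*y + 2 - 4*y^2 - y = -35*s^2 - 10*s - 4*y^2 + y*(33*s + 8)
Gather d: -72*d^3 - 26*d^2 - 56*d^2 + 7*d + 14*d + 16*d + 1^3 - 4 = -72*d^3 - 82*d^2 + 37*d - 3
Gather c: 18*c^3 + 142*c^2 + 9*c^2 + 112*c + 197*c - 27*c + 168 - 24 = 18*c^3 + 151*c^2 + 282*c + 144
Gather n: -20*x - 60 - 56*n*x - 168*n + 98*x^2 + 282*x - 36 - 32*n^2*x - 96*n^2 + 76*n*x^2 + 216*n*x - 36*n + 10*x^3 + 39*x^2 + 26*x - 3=n^2*(-32*x - 96) + n*(76*x^2 + 160*x - 204) + 10*x^3 + 137*x^2 + 288*x - 99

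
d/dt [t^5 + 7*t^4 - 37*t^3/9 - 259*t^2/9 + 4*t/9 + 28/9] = 5*t^4 + 28*t^3 - 37*t^2/3 - 518*t/9 + 4/9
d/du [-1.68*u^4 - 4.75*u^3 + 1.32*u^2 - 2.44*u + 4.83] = -6.72*u^3 - 14.25*u^2 + 2.64*u - 2.44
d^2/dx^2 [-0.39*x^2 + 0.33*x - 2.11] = -0.780000000000000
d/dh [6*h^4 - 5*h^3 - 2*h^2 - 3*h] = 24*h^3 - 15*h^2 - 4*h - 3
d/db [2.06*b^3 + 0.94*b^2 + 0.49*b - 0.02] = 6.18*b^2 + 1.88*b + 0.49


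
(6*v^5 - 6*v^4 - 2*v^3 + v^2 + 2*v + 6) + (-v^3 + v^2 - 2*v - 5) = 6*v^5 - 6*v^4 - 3*v^3 + 2*v^2 + 1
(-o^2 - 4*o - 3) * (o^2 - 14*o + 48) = -o^4 + 10*o^3 + 5*o^2 - 150*o - 144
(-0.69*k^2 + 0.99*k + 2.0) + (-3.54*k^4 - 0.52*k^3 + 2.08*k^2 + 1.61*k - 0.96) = -3.54*k^4 - 0.52*k^3 + 1.39*k^2 + 2.6*k + 1.04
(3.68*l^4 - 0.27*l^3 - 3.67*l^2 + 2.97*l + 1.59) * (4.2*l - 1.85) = 15.456*l^5 - 7.942*l^4 - 14.9145*l^3 + 19.2635*l^2 + 1.1835*l - 2.9415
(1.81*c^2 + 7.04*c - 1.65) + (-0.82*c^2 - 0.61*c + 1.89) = 0.99*c^2 + 6.43*c + 0.24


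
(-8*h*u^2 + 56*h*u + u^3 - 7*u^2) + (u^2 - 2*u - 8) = -8*h*u^2 + 56*h*u + u^3 - 6*u^2 - 2*u - 8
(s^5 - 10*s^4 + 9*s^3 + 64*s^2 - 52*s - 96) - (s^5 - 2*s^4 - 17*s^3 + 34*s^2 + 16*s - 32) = -8*s^4 + 26*s^3 + 30*s^2 - 68*s - 64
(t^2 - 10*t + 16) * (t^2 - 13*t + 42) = t^4 - 23*t^3 + 188*t^2 - 628*t + 672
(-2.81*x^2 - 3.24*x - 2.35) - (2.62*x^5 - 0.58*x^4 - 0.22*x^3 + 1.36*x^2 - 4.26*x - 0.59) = -2.62*x^5 + 0.58*x^4 + 0.22*x^3 - 4.17*x^2 + 1.02*x - 1.76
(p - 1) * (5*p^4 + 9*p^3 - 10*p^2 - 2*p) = 5*p^5 + 4*p^4 - 19*p^3 + 8*p^2 + 2*p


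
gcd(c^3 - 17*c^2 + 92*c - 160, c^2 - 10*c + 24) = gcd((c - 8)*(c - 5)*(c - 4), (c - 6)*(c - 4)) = c - 4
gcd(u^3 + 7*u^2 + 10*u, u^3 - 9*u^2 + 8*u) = u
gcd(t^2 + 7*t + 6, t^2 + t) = t + 1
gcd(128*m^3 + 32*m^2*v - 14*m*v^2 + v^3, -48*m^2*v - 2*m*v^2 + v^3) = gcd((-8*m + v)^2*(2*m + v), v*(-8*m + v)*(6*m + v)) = -8*m + v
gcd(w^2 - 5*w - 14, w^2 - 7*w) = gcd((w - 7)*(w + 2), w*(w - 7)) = w - 7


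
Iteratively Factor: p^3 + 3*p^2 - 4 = (p - 1)*(p^2 + 4*p + 4) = (p - 1)*(p + 2)*(p + 2)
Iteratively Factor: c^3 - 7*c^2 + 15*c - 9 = (c - 1)*(c^2 - 6*c + 9) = (c - 3)*(c - 1)*(c - 3)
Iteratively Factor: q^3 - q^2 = (q)*(q^2 - q) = q*(q - 1)*(q)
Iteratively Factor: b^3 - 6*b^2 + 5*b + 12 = (b - 4)*(b^2 - 2*b - 3) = (b - 4)*(b + 1)*(b - 3)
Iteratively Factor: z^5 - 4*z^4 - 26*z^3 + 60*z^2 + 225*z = (z + 3)*(z^4 - 7*z^3 - 5*z^2 + 75*z) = (z - 5)*(z + 3)*(z^3 - 2*z^2 - 15*z) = z*(z - 5)*(z + 3)*(z^2 - 2*z - 15) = z*(z - 5)*(z + 3)^2*(z - 5)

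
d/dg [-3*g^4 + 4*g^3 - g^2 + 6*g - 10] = -12*g^3 + 12*g^2 - 2*g + 6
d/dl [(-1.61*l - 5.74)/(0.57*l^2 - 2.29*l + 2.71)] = (0.9177*l^2 + 6.5436*l - 17.5077)/(0.3249*l^4 - 2.6106*l^3 + 8.3335*l^2 - 12.4118*l + 7.3441)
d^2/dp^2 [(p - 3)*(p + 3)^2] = 6*p + 6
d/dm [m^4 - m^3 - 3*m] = 4*m^3 - 3*m^2 - 3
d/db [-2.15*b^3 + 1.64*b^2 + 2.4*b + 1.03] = -6.45*b^2 + 3.28*b + 2.4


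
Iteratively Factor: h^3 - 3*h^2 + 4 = (h - 2)*(h^2 - h - 2) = (h - 2)^2*(h + 1)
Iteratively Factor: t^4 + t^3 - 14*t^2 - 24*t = (t + 2)*(t^3 - t^2 - 12*t) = (t + 2)*(t + 3)*(t^2 - 4*t) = t*(t + 2)*(t + 3)*(t - 4)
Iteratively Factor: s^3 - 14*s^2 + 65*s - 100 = (s - 5)*(s^2 - 9*s + 20) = (s - 5)*(s - 4)*(s - 5)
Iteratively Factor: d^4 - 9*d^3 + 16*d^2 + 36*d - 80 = (d - 4)*(d^3 - 5*d^2 - 4*d + 20) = (d - 4)*(d - 2)*(d^2 - 3*d - 10) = (d - 5)*(d - 4)*(d - 2)*(d + 2)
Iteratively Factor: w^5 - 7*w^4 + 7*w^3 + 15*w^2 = (w)*(w^4 - 7*w^3 + 7*w^2 + 15*w) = w*(w - 5)*(w^3 - 2*w^2 - 3*w) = w*(w - 5)*(w + 1)*(w^2 - 3*w) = w^2*(w - 5)*(w + 1)*(w - 3)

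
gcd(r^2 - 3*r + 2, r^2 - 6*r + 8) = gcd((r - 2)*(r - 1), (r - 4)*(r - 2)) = r - 2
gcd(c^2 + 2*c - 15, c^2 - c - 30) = c + 5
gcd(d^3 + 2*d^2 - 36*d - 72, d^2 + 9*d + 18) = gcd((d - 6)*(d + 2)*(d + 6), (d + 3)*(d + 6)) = d + 6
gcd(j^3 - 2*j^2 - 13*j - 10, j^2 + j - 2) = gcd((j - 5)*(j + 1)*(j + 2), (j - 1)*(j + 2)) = j + 2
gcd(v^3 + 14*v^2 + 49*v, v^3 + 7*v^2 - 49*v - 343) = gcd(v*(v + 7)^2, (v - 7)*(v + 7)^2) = v^2 + 14*v + 49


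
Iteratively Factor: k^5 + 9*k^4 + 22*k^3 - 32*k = (k)*(k^4 + 9*k^3 + 22*k^2 - 32) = k*(k + 2)*(k^3 + 7*k^2 + 8*k - 16) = k*(k + 2)*(k + 4)*(k^2 + 3*k - 4) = k*(k + 2)*(k + 4)^2*(k - 1)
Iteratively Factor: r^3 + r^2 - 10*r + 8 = (r + 4)*(r^2 - 3*r + 2) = (r - 1)*(r + 4)*(r - 2)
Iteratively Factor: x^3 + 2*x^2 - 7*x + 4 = (x - 1)*(x^2 + 3*x - 4) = (x - 1)^2*(x + 4)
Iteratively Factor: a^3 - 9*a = (a + 3)*(a^2 - 3*a) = a*(a + 3)*(a - 3)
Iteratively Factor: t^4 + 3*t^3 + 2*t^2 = (t + 2)*(t^3 + t^2) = (t + 1)*(t + 2)*(t^2) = t*(t + 1)*(t + 2)*(t)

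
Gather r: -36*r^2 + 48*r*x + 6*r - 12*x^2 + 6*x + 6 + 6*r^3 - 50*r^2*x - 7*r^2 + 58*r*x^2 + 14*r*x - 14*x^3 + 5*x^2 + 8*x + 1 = 6*r^3 + r^2*(-50*x - 43) + r*(58*x^2 + 62*x + 6) - 14*x^3 - 7*x^2 + 14*x + 7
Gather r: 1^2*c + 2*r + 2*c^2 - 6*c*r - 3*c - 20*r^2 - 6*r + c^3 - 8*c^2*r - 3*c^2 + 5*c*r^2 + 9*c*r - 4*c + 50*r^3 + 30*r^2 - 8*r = c^3 - c^2 - 6*c + 50*r^3 + r^2*(5*c + 10) + r*(-8*c^2 + 3*c - 12)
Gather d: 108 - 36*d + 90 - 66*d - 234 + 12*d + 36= -90*d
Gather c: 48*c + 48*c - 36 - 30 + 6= 96*c - 60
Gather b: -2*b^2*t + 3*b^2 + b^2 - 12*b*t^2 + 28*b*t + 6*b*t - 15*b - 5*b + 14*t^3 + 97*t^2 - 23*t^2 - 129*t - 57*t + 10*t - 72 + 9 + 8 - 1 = b^2*(4 - 2*t) + b*(-12*t^2 + 34*t - 20) + 14*t^3 + 74*t^2 - 176*t - 56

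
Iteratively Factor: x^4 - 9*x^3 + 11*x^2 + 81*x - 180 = (x - 4)*(x^3 - 5*x^2 - 9*x + 45) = (x - 4)*(x + 3)*(x^2 - 8*x + 15) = (x - 4)*(x - 3)*(x + 3)*(x - 5)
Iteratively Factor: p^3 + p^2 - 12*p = (p - 3)*(p^2 + 4*p) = p*(p - 3)*(p + 4)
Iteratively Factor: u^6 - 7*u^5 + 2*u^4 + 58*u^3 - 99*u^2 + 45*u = (u - 1)*(u^5 - 6*u^4 - 4*u^3 + 54*u^2 - 45*u) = u*(u - 1)*(u^4 - 6*u^3 - 4*u^2 + 54*u - 45) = u*(u - 1)^2*(u^3 - 5*u^2 - 9*u + 45) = u*(u - 3)*(u - 1)^2*(u^2 - 2*u - 15) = u*(u - 3)*(u - 1)^2*(u + 3)*(u - 5)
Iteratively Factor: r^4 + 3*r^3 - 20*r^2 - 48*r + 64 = (r - 1)*(r^3 + 4*r^2 - 16*r - 64) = (r - 1)*(r + 4)*(r^2 - 16) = (r - 1)*(r + 4)^2*(r - 4)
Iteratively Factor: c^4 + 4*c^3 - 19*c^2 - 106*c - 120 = (c + 4)*(c^3 - 19*c - 30) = (c + 3)*(c + 4)*(c^2 - 3*c - 10) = (c + 2)*(c + 3)*(c + 4)*(c - 5)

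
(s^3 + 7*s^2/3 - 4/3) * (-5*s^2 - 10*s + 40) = -5*s^5 - 65*s^4/3 + 50*s^3/3 + 100*s^2 + 40*s/3 - 160/3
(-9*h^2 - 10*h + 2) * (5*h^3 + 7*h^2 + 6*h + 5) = -45*h^5 - 113*h^4 - 114*h^3 - 91*h^2 - 38*h + 10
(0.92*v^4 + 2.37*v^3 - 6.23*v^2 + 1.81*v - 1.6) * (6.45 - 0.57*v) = -0.5244*v^5 + 4.5831*v^4 + 18.8376*v^3 - 41.2152*v^2 + 12.5865*v - 10.32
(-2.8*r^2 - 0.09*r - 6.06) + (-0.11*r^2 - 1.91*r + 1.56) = -2.91*r^2 - 2.0*r - 4.5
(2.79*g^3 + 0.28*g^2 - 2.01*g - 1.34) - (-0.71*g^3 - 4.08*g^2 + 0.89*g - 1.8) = 3.5*g^3 + 4.36*g^2 - 2.9*g + 0.46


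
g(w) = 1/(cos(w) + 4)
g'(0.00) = 0.00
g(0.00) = 0.20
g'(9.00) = 0.04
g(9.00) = 0.32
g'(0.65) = 0.03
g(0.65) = 0.21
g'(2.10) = 0.07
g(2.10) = 0.29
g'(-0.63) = -0.03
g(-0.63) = 0.21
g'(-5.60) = 0.03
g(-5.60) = 0.21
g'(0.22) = 0.01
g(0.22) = 0.20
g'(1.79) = 0.07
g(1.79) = 0.26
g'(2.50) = 0.06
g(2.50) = 0.31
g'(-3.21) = 0.01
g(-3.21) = 0.33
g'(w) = sin(w)/(cos(w) + 4)^2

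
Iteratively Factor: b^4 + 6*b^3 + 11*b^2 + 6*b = (b + 3)*(b^3 + 3*b^2 + 2*b) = (b + 1)*(b + 3)*(b^2 + 2*b) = (b + 1)*(b + 2)*(b + 3)*(b)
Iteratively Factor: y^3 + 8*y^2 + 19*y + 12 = (y + 4)*(y^2 + 4*y + 3) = (y + 3)*(y + 4)*(y + 1)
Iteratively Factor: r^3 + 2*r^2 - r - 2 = (r - 1)*(r^2 + 3*r + 2) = (r - 1)*(r + 2)*(r + 1)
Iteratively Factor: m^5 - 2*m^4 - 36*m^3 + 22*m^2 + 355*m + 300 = (m + 3)*(m^4 - 5*m^3 - 21*m^2 + 85*m + 100) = (m + 3)*(m + 4)*(m^3 - 9*m^2 + 15*m + 25) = (m + 1)*(m + 3)*(m + 4)*(m^2 - 10*m + 25) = (m - 5)*(m + 1)*(m + 3)*(m + 4)*(m - 5)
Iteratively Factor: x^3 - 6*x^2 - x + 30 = (x - 3)*(x^2 - 3*x - 10) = (x - 5)*(x - 3)*(x + 2)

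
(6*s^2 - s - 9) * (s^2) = 6*s^4 - s^3 - 9*s^2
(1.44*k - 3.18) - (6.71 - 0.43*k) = 1.87*k - 9.89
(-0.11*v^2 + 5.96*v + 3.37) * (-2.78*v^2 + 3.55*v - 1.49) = 0.3058*v^4 - 16.9593*v^3 + 11.9533*v^2 + 3.0831*v - 5.0213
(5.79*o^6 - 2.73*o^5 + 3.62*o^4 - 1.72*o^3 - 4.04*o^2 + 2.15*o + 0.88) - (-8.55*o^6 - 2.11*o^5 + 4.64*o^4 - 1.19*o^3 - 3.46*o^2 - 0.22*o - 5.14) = 14.34*o^6 - 0.62*o^5 - 1.02*o^4 - 0.53*o^3 - 0.58*o^2 + 2.37*o + 6.02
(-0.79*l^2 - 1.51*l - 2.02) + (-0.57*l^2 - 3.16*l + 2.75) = -1.36*l^2 - 4.67*l + 0.73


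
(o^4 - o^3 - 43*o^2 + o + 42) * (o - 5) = o^5 - 6*o^4 - 38*o^3 + 216*o^2 + 37*o - 210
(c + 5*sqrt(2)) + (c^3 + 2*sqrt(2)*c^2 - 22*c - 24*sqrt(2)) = c^3 + 2*sqrt(2)*c^2 - 21*c - 19*sqrt(2)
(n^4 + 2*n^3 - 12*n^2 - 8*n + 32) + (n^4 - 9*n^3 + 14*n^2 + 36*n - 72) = 2*n^4 - 7*n^3 + 2*n^2 + 28*n - 40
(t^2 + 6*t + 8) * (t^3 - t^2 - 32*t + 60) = t^5 + 5*t^4 - 30*t^3 - 140*t^2 + 104*t + 480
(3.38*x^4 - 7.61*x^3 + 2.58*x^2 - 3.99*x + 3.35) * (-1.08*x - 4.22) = -3.6504*x^5 - 6.0448*x^4 + 29.3278*x^3 - 6.5784*x^2 + 13.2198*x - 14.137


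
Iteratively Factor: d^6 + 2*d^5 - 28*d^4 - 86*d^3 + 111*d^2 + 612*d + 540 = (d - 5)*(d^5 + 7*d^4 + 7*d^3 - 51*d^2 - 144*d - 108) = (d - 5)*(d + 2)*(d^4 + 5*d^3 - 3*d^2 - 45*d - 54) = (d - 5)*(d - 3)*(d + 2)*(d^3 + 8*d^2 + 21*d + 18) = (d - 5)*(d - 3)*(d + 2)*(d + 3)*(d^2 + 5*d + 6) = (d - 5)*(d - 3)*(d + 2)^2*(d + 3)*(d + 3)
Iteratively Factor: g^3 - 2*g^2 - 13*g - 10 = (g + 2)*(g^2 - 4*g - 5) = (g + 1)*(g + 2)*(g - 5)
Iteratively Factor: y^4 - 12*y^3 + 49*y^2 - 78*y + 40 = (y - 1)*(y^3 - 11*y^2 + 38*y - 40) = (y - 2)*(y - 1)*(y^2 - 9*y + 20) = (y - 4)*(y - 2)*(y - 1)*(y - 5)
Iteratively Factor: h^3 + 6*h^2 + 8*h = (h + 4)*(h^2 + 2*h) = h*(h + 4)*(h + 2)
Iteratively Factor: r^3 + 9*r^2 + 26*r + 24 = (r + 2)*(r^2 + 7*r + 12) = (r + 2)*(r + 3)*(r + 4)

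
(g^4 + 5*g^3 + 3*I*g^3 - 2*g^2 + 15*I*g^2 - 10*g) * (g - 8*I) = g^5 + 5*g^4 - 5*I*g^4 + 22*g^3 - 25*I*g^3 + 110*g^2 + 16*I*g^2 + 80*I*g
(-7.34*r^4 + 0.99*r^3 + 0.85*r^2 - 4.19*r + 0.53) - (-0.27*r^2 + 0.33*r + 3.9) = -7.34*r^4 + 0.99*r^3 + 1.12*r^2 - 4.52*r - 3.37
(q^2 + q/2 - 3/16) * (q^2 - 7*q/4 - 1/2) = q^4 - 5*q^3/4 - 25*q^2/16 + 5*q/64 + 3/32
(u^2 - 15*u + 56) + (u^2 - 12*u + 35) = 2*u^2 - 27*u + 91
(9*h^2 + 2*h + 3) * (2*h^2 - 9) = 18*h^4 + 4*h^3 - 75*h^2 - 18*h - 27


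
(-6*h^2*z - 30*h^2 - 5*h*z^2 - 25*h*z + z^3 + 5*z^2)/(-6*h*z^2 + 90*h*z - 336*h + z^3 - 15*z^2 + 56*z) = (h*z + 5*h + z^2 + 5*z)/(z^2 - 15*z + 56)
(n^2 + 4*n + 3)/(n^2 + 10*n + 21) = (n + 1)/(n + 7)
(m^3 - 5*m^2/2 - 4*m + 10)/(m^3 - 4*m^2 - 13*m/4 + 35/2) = 2*(m - 2)/(2*m - 7)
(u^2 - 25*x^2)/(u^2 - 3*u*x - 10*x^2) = (u + 5*x)/(u + 2*x)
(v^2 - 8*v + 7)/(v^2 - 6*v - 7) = (v - 1)/(v + 1)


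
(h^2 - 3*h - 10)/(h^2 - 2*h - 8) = (h - 5)/(h - 4)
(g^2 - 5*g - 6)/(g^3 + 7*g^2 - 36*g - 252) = (g + 1)/(g^2 + 13*g + 42)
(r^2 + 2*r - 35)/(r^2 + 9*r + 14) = (r - 5)/(r + 2)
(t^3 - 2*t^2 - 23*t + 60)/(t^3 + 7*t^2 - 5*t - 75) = (t - 4)/(t + 5)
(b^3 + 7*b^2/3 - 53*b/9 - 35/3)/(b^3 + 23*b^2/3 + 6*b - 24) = (9*b^2 - 6*b - 35)/(3*(3*b^2 + 14*b - 24))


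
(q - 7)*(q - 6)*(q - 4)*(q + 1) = q^4 - 16*q^3 + 77*q^2 - 74*q - 168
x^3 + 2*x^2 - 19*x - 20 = (x - 4)*(x + 1)*(x + 5)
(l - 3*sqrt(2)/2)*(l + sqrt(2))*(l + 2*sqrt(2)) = l^3 + 3*sqrt(2)*l^2/2 - 5*l - 6*sqrt(2)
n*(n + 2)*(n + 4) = n^3 + 6*n^2 + 8*n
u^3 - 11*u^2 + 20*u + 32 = (u - 8)*(u - 4)*(u + 1)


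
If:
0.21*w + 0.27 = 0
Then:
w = -1.29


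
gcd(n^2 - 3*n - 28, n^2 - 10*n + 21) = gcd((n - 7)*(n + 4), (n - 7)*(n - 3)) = n - 7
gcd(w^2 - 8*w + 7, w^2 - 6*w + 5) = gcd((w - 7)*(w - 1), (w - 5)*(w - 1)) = w - 1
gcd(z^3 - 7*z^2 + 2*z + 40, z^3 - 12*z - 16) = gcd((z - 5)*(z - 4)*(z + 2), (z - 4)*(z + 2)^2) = z^2 - 2*z - 8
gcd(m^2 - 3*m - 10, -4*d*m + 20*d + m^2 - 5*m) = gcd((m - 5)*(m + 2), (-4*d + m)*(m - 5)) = m - 5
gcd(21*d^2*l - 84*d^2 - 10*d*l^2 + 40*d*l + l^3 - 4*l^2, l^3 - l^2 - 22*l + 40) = l - 4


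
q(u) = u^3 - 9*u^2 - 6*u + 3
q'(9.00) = 75.00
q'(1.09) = -22.06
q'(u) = 3*u^2 - 18*u - 6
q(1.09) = -12.94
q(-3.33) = -113.75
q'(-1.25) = 21.19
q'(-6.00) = 210.00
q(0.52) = -2.41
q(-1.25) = -5.52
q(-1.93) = -26.13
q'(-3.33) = 87.21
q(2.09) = -39.72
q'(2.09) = -30.52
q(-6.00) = -501.00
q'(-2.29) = 50.95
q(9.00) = -51.00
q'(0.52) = -14.55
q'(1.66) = -27.61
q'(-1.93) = 39.91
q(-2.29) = -42.47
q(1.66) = -27.19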